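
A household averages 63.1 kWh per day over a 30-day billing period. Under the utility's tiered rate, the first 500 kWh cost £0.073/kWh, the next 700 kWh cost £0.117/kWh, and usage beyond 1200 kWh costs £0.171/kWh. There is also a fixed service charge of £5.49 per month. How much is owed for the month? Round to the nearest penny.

Usage = 63.1 kWh/day × 30 days = 1893 kWh
First 500 kWh × £0.073 = £36.50
Next 700 kWh × £0.117 = £81.90
Remaining 693 kWh × £0.171 = £118.50
Energy charge = £236.90; + service £5.49 = £242.39

£242.39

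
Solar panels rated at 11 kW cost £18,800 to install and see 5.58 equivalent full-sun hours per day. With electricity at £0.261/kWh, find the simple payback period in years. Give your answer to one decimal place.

3.2 years

Daily generation = 11 kW × 5.58 h = 61.38 kWh
Annual generation = 61.38 × 365 = 22404 kWh
Annual savings = 22404 × £0.261 = £5,847.37
Payback = £18,800 / £5,847.37 = 3.22 years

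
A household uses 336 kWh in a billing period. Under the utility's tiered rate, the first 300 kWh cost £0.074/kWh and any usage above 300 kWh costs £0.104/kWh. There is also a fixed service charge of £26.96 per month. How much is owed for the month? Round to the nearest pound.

£53

First 300 kWh × £0.074 = £22.20
Remaining 36 kWh × £0.104 = £3.74
Energy charge = £25.94; + service £26.96 = £52.90 ≈ £53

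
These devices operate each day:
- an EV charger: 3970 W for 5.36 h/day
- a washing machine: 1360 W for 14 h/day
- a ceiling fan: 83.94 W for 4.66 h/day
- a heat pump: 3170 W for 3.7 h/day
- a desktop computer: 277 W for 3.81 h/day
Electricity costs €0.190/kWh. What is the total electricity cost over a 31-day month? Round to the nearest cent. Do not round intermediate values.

€315.08

EV charger: 3970 W × 5.36 h × 31 d = 659,655 Wh = 659.7 kWh
washing machine: 1360 W × 14 h × 31 d = 590,240 Wh = 590.2 kWh
ceiling fan: 83.94 W × 4.66 h × 31 d = 12,126 Wh = 12.13 kWh
heat pump: 3170 W × 3.7 h × 31 d = 363,599 Wh = 363.6 kWh
desktop computer: 277 W × 3.81 h × 31 d = 32,716 Wh = 32.72 kWh
Total energy = 659.7 + 590.2 + 12.13 + 363.6 + 32.72 = 1,658 kWh
Cost = 1,658 kWh × €0.190 = €315.08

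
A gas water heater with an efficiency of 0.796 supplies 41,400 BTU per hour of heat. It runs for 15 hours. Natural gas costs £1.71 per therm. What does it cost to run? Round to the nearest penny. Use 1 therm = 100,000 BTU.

Heat delivered = 41,400 BTU/h × 15 h = 621,000 BTU
Gas input = 621,000 / 0.796 = 780,151 BTU
= 780,151 / 100,000 = 7.802 therm
Cost = 7.802 × £1.71/therm = £13.34

£13.34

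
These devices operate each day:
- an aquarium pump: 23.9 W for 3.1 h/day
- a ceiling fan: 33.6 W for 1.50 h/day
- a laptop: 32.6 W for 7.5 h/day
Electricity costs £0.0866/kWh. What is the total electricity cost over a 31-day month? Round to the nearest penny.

£0.99

aquarium pump: 23.9 W × 3.1 h × 31 d = 2,297 Wh = 2.297 kWh
ceiling fan: 33.6 W × 1.50 h × 31 d = 1,562 Wh = 1.562 kWh
laptop: 32.6 W × 7.5 h × 31 d = 7,580 Wh = 7.58 kWh
Total energy = 2.297 + 1.562 + 7.58 = 11.44 kWh
Cost = 11.44 kWh × £0.0866 = £0.99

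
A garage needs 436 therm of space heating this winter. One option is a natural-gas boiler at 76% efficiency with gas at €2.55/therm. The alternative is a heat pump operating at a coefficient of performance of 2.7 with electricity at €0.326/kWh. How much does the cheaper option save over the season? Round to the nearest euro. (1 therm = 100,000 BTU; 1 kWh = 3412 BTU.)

€80

Heat load = 436 therm × 100,000 = 43,600,000 BTU
Gas: input = 43,600,000 / 0.76 = 57,368,421 BTU = 573.7 therm → 573.7 × €2.55 = €1,462.89
Heat pump: 43,600,000 BTU / 3412 = 12,780 kWh heat; / 2.7 = 4,733 kWh in → × €0.326 = €1,542.88
Difference = |€1,462.89 − €1,542.88| = €79.98 ≈ €80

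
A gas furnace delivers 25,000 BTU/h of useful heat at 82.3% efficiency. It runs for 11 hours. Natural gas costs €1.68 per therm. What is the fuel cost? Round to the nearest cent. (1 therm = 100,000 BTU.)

€5.61

Heat delivered = 25,000 BTU/h × 11 h = 275,000 BTU
Gas input = 275,000 / 0.823 = 334,143 BTU
= 334,143 / 100,000 = 3.341 therm
Cost = 3.341 × €1.68/therm = €5.61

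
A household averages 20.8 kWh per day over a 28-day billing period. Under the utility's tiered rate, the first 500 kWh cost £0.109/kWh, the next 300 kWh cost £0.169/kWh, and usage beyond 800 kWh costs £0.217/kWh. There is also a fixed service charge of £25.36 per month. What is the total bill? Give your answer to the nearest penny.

Usage = 20.8 kWh/day × 28 days = 582.4 kWh
First 500 kWh × £0.109 = £54.50
Next 82.4 kWh × £0.169 = £13.93
Remaining tier: 0 kWh (not reached)
Energy charge = £68.43; + service £25.36 = £93.79

£93.79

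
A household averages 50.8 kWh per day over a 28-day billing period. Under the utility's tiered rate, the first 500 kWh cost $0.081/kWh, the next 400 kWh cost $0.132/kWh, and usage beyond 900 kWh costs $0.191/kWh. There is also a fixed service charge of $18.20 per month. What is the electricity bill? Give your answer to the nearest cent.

$211.28

Usage = 50.8 kWh/day × 28 days = 1422.4 kWh
First 500 kWh × $0.081 = $40.50
Next 400 kWh × $0.132 = $52.80
Remaining 522.4 kWh × $0.191 = $99.78
Energy charge = $193.08; + service $18.20 = $211.28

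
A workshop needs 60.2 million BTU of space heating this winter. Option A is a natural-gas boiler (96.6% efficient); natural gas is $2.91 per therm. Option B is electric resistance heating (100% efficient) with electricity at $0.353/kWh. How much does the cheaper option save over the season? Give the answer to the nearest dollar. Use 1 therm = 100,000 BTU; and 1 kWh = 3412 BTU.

Heat load = 60.2 × 10⁶ BTU = 60,200,000 BTU
Gas: input = 60,200,000 / 0.966 = 62,318,841 BTU = 623.2 therm → 623.2 × $2.91 = $1,813.48
Electric: 60,200,000 BTU / 3412 = 17,640 kWh → × $0.353 = $6,228.19
Difference = |$1,813.48 − $6,228.19| = $4,414.72 ≈ $4415

$4415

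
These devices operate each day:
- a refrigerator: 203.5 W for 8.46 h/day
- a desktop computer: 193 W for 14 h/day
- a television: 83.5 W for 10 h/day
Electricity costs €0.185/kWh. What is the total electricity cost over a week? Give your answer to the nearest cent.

€6.81

refrigerator: 203.5 W × 8.46 h × 7 d = 12,051 Wh = 12.05 kWh
desktop computer: 193 W × 14 h × 7 d = 18,914 Wh = 18.91 kWh
television: 83.5 W × 10 h × 7 d = 5,845 Wh = 5.845 kWh
Total energy = 12.05 + 18.91 + 5.845 = 36.81 kWh
Cost = 36.81 kWh × €0.185 = €6.81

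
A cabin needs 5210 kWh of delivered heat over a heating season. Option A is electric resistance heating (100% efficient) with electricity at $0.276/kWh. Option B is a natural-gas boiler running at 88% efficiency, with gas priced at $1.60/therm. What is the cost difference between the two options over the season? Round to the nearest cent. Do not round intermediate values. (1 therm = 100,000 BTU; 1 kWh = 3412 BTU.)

$1114.75

Heat load = 5210 kWh × 3412 = 17,776,520 BTU
Gas: input = 17,776,520 / 0.88 = 20,200,591 BTU = 202 therm → 202 × $1.60 = $323.21
Electric: 17,776,520 BTU / 3412 = 5,210 kWh → × $0.276 = $1,437.96
Difference = |$323.21 − $1,437.96| = $1,114.75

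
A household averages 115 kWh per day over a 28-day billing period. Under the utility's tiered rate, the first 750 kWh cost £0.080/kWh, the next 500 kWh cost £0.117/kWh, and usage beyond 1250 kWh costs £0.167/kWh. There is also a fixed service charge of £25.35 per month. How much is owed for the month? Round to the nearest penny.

Usage = 115 kWh/day × 28 days = 3220 kWh
First 750 kWh × £0.080 = £60.00
Next 500 kWh × £0.117 = £58.50
Remaining 1970 kWh × £0.167 = £328.99
Energy charge = £447.49; + service £25.35 = £472.84

£472.84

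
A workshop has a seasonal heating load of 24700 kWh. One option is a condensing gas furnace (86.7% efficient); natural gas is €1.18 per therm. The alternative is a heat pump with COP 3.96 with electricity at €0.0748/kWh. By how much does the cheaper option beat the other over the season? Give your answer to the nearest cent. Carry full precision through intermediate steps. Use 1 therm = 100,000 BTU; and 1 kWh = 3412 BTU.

€680.46

Heat load = 24700 kWh × 3412 = 84,276,400 BTU
Gas: input = 84,276,400 / 0.867 = 97,204,614 BTU = 972 therm → 972 × €1.18 = €1,147.01
Heat pump: 84,276,400 BTU / 3412 = 24,700 kWh heat; / 3.96 = 6,237 kWh in → × €0.0748 = €466.56
Difference = |€1,147.01 − €466.56| = €680.46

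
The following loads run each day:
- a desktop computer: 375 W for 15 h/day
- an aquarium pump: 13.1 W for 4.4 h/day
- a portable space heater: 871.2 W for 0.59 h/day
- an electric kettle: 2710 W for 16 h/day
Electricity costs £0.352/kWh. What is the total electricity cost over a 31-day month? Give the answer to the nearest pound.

£541

desktop computer: 375 W × 15 h × 31 d = 174,375 Wh = 174.4 kWh
aquarium pump: 13.1 W × 4.4 h × 31 d = 1,787 Wh = 1.787 kWh
portable space heater: 871.2 W × 0.59 h × 31 d = 15,934 Wh = 15.93 kWh
electric kettle: 2710 W × 16 h × 31 d = 1,344,160 Wh = 1,344 kWh
Total energy = 174.4 + 1.787 + 15.93 + 1,344 = 1,536 kWh
Cost = 1,536 kWh × £0.352 = £540.76 ≈ £541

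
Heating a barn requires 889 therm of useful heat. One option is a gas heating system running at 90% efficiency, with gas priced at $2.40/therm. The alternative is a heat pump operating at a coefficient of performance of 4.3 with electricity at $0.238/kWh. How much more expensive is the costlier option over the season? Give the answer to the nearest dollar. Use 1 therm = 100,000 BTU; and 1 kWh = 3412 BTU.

$929

Heat load = 889 therm × 100,000 = 88,900,000 BTU
Gas: input = 88,900,000 / 0.90 = 98,777,778 BTU = 987.8 therm → 987.8 × $2.40 = $2,370.67
Heat pump: 88,900,000 BTU / 3412 = 26,060 kWh heat; / 4.3 = 6,059 kWh in → × $0.238 = $1,442.12
Difference = |$2,370.67 − $1,442.12| = $928.55 ≈ $929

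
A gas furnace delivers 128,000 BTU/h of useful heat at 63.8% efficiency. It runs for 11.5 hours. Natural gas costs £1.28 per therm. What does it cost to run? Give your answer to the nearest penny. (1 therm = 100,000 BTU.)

£29.53

Heat delivered = 128,000 BTU/h × 11.5 h = 1,472,000 BTU
Gas input = 1,472,000 / 0.638 = 2,307,210 BTU
= 2,307,210 / 100,000 = 23.07 therm
Cost = 23.07 × £1.28/therm = £29.53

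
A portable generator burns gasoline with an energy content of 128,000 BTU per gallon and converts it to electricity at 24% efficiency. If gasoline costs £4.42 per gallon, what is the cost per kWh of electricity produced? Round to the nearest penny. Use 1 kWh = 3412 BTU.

£0.49

Electrical output per gallon = 128,000 BTU × 0.24 / 3412 BTU/kWh = 9.004 kWh
Cost per kWh = £4.42 / 9.004 kWh = £0.491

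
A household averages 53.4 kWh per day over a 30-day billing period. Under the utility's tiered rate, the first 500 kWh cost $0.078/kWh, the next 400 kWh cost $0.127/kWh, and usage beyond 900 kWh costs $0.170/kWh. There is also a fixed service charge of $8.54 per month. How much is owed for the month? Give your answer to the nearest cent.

$217.68

Usage = 53.4 kWh/day × 30 days = 1602 kWh
First 500 kWh × $0.078 = $39.00
Next 400 kWh × $0.127 = $50.80
Remaining 702 kWh × $0.170 = $119.34
Energy charge = $209.14; + service $8.54 = $217.68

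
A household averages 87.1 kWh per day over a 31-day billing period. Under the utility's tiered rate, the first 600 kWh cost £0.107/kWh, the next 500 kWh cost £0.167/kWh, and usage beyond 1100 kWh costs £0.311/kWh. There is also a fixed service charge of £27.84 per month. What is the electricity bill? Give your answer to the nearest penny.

£673.17

Usage = 87.1 kWh/day × 31 days = 2700.1 kWh
First 600 kWh × £0.107 = £64.20
Next 500 kWh × £0.167 = £83.50
Remaining 1600.1 kWh × £0.311 = £497.63
Energy charge = £645.33; + service £27.84 = £673.17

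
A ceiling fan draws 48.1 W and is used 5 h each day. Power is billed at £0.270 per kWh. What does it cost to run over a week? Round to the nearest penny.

Energy = 48.1 W × 5 h/day × 7 days = 1,684 Wh = 1.683 kWh
Cost = 1.683 kWh × £0.270/kWh = £0.45

£0.45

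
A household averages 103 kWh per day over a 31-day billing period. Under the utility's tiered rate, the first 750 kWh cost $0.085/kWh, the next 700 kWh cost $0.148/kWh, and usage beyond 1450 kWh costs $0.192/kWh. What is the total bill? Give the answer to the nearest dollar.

Usage = 103 kWh/day × 31 days = 3193 kWh
First 750 kWh × $0.085 = $63.75
Next 700 kWh × $0.148 = $103.60
Remaining 1743 kWh × $0.192 = $334.66
Total = $502.01 ≈ $502

$502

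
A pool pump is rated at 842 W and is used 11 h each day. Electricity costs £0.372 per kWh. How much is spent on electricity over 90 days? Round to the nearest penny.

Energy = 842 W × 11 h/day × 90 days = 833,580 Wh = 833.6 kWh
Cost = 833.6 kWh × £0.372/kWh = £310.09

£310.09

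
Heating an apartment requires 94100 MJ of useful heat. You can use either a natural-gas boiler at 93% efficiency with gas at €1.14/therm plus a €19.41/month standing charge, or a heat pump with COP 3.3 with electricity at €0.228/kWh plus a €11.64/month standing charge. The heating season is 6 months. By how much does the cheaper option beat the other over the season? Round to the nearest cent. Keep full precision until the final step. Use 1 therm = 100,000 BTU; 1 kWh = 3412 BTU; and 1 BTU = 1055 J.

€666.16

Heat load = 94100 MJ = 94,100,000,000 J / 1055 = 89,194,313 BTU
Gas: input = 89,194,313 / 0.93 = 95,907,863 BTU = 959.1 therm → 959.1 × €1.14 = €1,093.35; + 6 × €19.41 standing = €1,209.81
Heat pump: 89,194,313 BTU / 3412 = 26,140 kWh heat; / 3.3 = 7,922 kWh in → × €0.228 = €1,806.13; + 6 × €11.64 standing = €1,875.97
Difference = |€1,209.81 − €1,875.97| = €666.16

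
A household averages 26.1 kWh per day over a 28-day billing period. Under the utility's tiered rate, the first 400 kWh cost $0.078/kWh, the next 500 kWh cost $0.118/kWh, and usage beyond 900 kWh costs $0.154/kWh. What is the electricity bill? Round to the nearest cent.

Usage = 26.1 kWh/day × 28 days = 730.8 kWh
First 400 kWh × $0.078 = $31.20
Next 330.8 kWh × $0.118 = $39.03
Remaining tier: 0 kWh (not reached)
Total = $70.23

$70.23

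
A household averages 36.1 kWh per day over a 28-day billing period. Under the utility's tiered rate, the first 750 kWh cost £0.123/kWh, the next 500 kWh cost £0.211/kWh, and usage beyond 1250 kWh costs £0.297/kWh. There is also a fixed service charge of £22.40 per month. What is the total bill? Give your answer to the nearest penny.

£169.68

Usage = 36.1 kWh/day × 28 days = 1010.8 kWh
First 750 kWh × £0.123 = £92.25
Next 260.8 kWh × £0.211 = £55.03
Remaining tier: 0 kWh (not reached)
Energy charge = £147.28; + service £22.40 = £169.68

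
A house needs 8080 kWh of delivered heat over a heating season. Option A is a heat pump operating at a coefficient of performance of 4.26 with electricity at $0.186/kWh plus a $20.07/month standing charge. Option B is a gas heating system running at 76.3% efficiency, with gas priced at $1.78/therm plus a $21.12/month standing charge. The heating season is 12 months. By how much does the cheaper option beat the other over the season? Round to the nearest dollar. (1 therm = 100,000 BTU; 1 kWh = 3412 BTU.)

$303

Heat load = 8080 kWh × 3412 = 27,568,960 BTU
Gas: input = 27,568,960 / 0.763 = 36,132,320 BTU = 361.3 therm → 361.3 × $1.78 = $643.16; + 12 × $21.12 standing = $896.60
Heat pump: 27,568,960 BTU / 3412 = 8,080 kWh heat; / 4.26 = 1,897 kWh in → × $0.186 = $352.79; + 12 × $20.07 standing = $593.63
Difference = |$896.60 − $593.63| = $302.97 ≈ $303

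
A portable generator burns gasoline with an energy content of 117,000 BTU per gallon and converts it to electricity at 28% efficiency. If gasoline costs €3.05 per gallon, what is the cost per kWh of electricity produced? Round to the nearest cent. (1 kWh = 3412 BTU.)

€0.32

Electrical output per gallon = 117,000 BTU × 0.28 / 3412 BTU/kWh = 9.601 kWh
Cost per kWh = €3.05 / 9.601 kWh = €0.318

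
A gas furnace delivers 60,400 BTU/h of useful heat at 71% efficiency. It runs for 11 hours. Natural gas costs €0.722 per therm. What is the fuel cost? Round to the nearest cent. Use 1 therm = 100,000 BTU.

Heat delivered = 60,400 BTU/h × 11 h = 664,400 BTU
Gas input = 664,400 / 0.71 = 935,775 BTU
= 935,775 / 100,000 = 9.358 therm
Cost = 9.358 × €0.722/therm = €6.76

€6.76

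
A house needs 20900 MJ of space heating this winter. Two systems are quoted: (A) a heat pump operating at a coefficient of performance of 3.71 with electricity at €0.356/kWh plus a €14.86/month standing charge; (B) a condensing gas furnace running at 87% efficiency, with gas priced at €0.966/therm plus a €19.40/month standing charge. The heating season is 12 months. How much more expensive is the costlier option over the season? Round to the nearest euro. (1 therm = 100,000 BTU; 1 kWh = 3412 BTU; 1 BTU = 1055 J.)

Heat load = 20900 MJ = 20,900,000,000 J / 1055 = 19,810,427 BTU
Gas: input = 19,810,427 / 0.87 = 22,770,605 BTU = 227.7 therm → 227.7 × €0.966 = €219.96; + 12 × €19.40 standing = €452.76
Heat pump: 19,810,427 BTU / 3412 = 5,806 kWh heat; / 3.71 = 1,565 kWh in → × €0.356 = €557.14; + 12 × €14.86 standing = €735.46
Difference = |€452.76 − €735.46| = €282.69 ≈ €283

€283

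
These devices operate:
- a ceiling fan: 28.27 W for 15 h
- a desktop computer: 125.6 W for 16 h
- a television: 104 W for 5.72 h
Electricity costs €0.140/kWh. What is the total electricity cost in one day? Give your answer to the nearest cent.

ceiling fan: 28.27 W × 15 h = 424 Wh = 0.4241 kWh
desktop computer: 125.6 W × 16 h = 2,010 Wh = 2.01 kWh
television: 104 W × 5.72 h = 595 Wh = 0.5949 kWh
Total energy = 0.4241 + 2.01 + 0.5949 = 3.029 kWh
Cost = 3.029 kWh × €0.140 = €0.42

€0.42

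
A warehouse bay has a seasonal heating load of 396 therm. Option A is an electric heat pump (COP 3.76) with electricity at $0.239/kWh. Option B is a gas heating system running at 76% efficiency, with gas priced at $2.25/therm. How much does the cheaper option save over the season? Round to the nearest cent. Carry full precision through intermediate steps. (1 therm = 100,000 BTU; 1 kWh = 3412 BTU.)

Heat load = 396 therm × 100,000 = 39,600,000 BTU
Gas: input = 39,600,000 / 0.76 = 52,105,263 BTU = 521.1 therm → 521.1 × $2.25 = $1,172.37
Heat pump: 39,600,000 BTU / 3412 = 11,610 kWh heat; / 3.76 = 3,087 kWh in → × $0.239 = $737.73
Difference = |$1,172.37 − $737.73| = $434.64

$434.64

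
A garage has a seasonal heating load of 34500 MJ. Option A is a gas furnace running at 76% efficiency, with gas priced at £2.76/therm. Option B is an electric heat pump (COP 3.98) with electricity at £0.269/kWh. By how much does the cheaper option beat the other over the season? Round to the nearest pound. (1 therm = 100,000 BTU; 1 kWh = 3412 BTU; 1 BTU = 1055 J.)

£540

Heat load = 34500 MJ = 34,500,000,000 J / 1055 = 32,701,422 BTU
Gas: input = 32,701,422 / 0.76 = 43,028,187 BTU = 430.3 therm → 430.3 × £2.76 = £1,187.58
Heat pump: 32,701,422 BTU / 3412 = 9,584 kWh heat; / 3.98 = 2,408 kWh in → × £0.269 = £647.78
Difference = |£1,187.58 − £647.78| = £539.80 ≈ £540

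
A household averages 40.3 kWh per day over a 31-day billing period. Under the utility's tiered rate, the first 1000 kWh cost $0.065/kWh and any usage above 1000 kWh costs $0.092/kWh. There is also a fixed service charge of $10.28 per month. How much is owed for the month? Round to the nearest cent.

Usage = 40.3 kWh/day × 31 days = 1249.3 kWh
First 1000 kWh × $0.065 = $65.00
Remaining 249.3 kWh × $0.092 = $22.94
Energy charge = $87.94; + service $10.28 = $98.22

$98.22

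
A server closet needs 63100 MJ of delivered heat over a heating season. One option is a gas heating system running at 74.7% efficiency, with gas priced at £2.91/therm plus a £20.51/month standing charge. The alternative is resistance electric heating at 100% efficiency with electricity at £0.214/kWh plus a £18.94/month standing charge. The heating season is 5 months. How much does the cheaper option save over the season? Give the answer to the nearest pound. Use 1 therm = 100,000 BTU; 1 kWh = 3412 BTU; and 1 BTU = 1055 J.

£1413

Heat load = 63100 MJ = 63,100,000,000 J / 1055 = 59,810,427 BTU
Gas: input = 59,810,427 / 0.747 = 80,067,505 BTU = 800.7 therm → 800.7 × £2.91 = £2,329.96; + 5 × £20.51 standing = £2,432.51
Electric: 59,810,427 BTU / 3412 = 17,530 kWh → × £0.214 = £3,751.30; + 5 × £18.94 standing = £3,846.00
Difference = |£2,432.51 − £3,846.00| = £1,413.48 ≈ £1413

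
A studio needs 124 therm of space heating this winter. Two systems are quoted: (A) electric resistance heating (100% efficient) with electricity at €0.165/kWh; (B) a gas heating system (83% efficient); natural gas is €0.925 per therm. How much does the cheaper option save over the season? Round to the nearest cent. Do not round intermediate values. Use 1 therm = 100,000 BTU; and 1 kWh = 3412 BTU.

Heat load = 124 therm × 100,000 = 12,400,000 BTU
Gas: input = 12,400,000 / 0.83 = 14,939,759 BTU = 149.4 therm → 149.4 × €0.925 = €138.19
Electric: 12,400,000 BTU / 3412 = 3,634 kWh → × €0.165 = €599.65
Difference = |€138.19 − €599.65| = €461.46

€461.46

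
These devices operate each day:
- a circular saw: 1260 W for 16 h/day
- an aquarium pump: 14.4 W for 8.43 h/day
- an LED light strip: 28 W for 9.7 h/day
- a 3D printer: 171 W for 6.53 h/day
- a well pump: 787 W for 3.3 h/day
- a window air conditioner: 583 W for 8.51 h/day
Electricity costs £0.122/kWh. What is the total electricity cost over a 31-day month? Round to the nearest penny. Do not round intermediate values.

circular saw: 1260 W × 16 h × 31 d = 624,960 Wh = 625 kWh
aquarium pump: 14.4 W × 8.43 h × 31 d = 3,763 Wh = 3.763 kWh
LED light strip: 28 W × 9.7 h × 31 d = 8,420 Wh = 8.42 kWh
3D printer: 171 W × 6.53 h × 31 d = 34,616 Wh = 34.62 kWh
well pump: 787 W × 3.3 h × 31 d = 80,510 Wh = 80.51 kWh
window air conditioner: 583 W × 8.51 h × 31 d = 153,801 Wh = 153.8 kWh
Total energy = 625 + 3.763 + 8.42 + 34.62 + 80.51 + 153.8 = 906.1 kWh
Cost = 906.1 kWh × £0.122 = £110.54

£110.54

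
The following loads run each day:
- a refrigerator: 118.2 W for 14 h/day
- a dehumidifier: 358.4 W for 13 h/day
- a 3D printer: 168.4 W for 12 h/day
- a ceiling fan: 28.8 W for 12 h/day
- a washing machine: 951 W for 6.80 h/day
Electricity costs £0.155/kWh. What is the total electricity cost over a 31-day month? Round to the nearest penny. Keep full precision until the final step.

refrigerator: 118.2 W × 14 h × 31 d = 51,299 Wh = 51.3 kWh
dehumidifier: 358.4 W × 13 h × 31 d = 144,435 Wh = 144.4 kWh
3D printer: 168.4 W × 12 h × 31 d = 62,645 Wh = 62.64 kWh
ceiling fan: 28.8 W × 12 h × 31 d = 10,714 Wh = 10.71 kWh
washing machine: 951 W × 6.80 h × 31 d = 200,471 Wh = 200.5 kWh
Total energy = 51.3 + 144.4 + 62.64 + 10.71 + 200.5 = 469.6 kWh
Cost = 469.6 kWh × £0.155 = £72.78

£72.78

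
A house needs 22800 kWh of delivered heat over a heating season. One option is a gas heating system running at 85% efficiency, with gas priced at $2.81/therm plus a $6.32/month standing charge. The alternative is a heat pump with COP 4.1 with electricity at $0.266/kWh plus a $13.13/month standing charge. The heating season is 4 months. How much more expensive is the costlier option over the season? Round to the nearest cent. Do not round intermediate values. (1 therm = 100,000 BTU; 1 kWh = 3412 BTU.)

$1065.31

Heat load = 22800 kWh × 3412 = 77,793,600 BTU
Gas: input = 77,793,600 / 0.85 = 91,521,882 BTU = 915.2 therm → 915.2 × $2.81 = $2,571.76; + 4 × $6.32 standing = $2,597.04
Heat pump: 77,793,600 BTU / 3412 = 22,800 kWh heat; / 4.1 = 5,561 kWh in → × $0.266 = $1,479.22; + 4 × $13.13 standing = $1,531.74
Difference = |$2,597.04 − $1,531.74| = $1,065.31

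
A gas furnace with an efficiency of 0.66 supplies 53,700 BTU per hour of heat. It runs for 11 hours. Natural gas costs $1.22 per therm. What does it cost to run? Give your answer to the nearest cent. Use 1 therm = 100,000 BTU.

Heat delivered = 53,700 BTU/h × 11 h = 590,700 BTU
Gas input = 590,700 / 0.66 = 895,000 BTU
= 895,000 / 100,000 = 8.95 therm
Cost = 8.95 × $1.22/therm = $10.92

$10.92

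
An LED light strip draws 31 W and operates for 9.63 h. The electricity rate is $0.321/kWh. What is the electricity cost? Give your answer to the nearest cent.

$0.10

Energy = 31 W × 9.63 h = 299 Wh = 0.2985 kWh
Cost = 0.2985 kWh × $0.321/kWh = $0.10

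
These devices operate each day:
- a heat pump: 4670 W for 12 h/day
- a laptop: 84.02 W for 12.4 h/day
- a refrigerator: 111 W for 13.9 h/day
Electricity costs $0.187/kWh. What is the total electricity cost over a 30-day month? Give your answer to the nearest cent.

heat pump: 4670 W × 12 h × 30 d = 1,681,200 Wh = 1,681 kWh
laptop: 84.02 W × 12.4 h × 30 d = 31,255 Wh = 31.26 kWh
refrigerator: 111 W × 13.9 h × 30 d = 46,287 Wh = 46.29 kWh
Total energy = 1,681 + 31.26 + 46.29 = 1,759 kWh
Cost = 1,759 kWh × $0.187 = $328.88

$328.88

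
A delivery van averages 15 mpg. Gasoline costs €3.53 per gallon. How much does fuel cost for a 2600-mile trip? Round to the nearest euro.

Fuel = 2600 mi / 15 mpg = 173.3 gal
Cost = 173.3 gal × €3.53/gal = €611.87 ≈ €612

€612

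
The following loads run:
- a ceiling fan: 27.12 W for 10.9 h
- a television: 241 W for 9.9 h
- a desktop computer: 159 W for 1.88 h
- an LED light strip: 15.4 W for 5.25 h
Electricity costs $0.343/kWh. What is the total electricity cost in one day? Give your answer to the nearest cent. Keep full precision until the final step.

$1.05

ceiling fan: 27.12 W × 10.9 h = 296 Wh = 0.2956 kWh
television: 241 W × 9.9 h = 2,386 Wh = 2.386 kWh
desktop computer: 159 W × 1.88 h = 299 Wh = 0.2989 kWh
LED light strip: 15.4 W × 5.25 h = 81 Wh = 0.08085 kWh
Total energy = 0.2956 + 2.386 + 0.2989 + 0.08085 = 3.061 kWh
Cost = 3.061 kWh × $0.343 = $1.05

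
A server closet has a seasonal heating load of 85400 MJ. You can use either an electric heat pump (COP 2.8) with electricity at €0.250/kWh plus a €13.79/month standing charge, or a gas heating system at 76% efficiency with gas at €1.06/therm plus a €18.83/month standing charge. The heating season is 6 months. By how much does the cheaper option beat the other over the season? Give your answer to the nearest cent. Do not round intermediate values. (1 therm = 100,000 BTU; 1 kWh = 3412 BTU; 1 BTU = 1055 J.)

€959.01

Heat load = 85400 MJ = 85,400,000,000 J / 1055 = 80,947,867 BTU
Gas: input = 80,947,867 / 0.76 = 106,510,352 BTU = 1,065 therm → 1,065 × €1.06 = €1,129.01; + 6 × €18.83 standing = €1,241.99
Heat pump: 80,947,867 BTU / 3412 = 23,720 kWh heat; / 2.8 = 8,473 kWh in → × €0.250 = €2,118.26; + 6 × €13.79 standing = €2,201.00
Difference = |€1,241.99 − €2,201.00| = €959.01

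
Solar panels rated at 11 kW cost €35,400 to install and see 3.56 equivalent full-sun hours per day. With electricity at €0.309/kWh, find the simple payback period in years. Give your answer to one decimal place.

8.0 years

Daily generation = 11 kW × 3.56 h = 39.16 kWh
Annual generation = 39.16 × 365 = 14293 kWh
Annual savings = 14293 × €0.309 = €4,416.66
Payback = €35,400 / €4,416.66 = 8.02 years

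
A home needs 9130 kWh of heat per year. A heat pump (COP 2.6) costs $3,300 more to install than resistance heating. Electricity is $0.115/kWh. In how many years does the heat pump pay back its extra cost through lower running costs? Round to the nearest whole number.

5 years

Resistance: 9130 kWh × $0.115 = $1,049.95/yr
Heat pump: 9130 / 2.6 = 3512 kWh in → × $0.115 = $403.83/yr
Annual savings = $646.12
Payback = $3,300 / $646.12 = 5.11 years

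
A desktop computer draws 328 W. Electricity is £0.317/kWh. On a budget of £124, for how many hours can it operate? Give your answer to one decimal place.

1192.6 h

Energy budget = £124 / £0.317 per kWh = 391.2 kWh = 391,167 Wh
Runtime = 391,167 Wh / 328 W = 1,193 h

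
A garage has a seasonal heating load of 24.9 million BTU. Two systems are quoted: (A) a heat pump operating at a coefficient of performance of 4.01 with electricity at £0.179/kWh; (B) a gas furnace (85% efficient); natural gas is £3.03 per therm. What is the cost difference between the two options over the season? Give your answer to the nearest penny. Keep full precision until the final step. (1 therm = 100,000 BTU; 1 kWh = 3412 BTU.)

£561.85

Heat load = 24.9 × 10⁶ BTU = 24,900,000 BTU
Gas: input = 24,900,000 / 0.85 = 29,294,118 BTU = 292.9 therm → 292.9 × £3.03 = £887.61
Heat pump: 24,900,000 BTU / 3412 = 7,298 kWh heat; / 4.01 = 1,820 kWh in → × £0.179 = £325.76
Difference = |£887.61 − £325.76| = £561.85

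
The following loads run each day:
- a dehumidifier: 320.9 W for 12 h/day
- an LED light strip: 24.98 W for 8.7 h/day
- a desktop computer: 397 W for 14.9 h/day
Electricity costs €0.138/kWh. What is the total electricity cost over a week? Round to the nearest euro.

€10

dehumidifier: 320.9 W × 12 h × 7 d = 26,956 Wh = 26.96 kWh
LED light strip: 24.98 W × 8.7 h × 7 d = 1,521 Wh = 1.521 kWh
desktop computer: 397 W × 14.9 h × 7 d = 41,407 Wh = 41.41 kWh
Total energy = 26.96 + 1.521 + 41.41 = 69.88 kWh
Cost = 69.88 kWh × €0.138 = €9.64 ≈ €10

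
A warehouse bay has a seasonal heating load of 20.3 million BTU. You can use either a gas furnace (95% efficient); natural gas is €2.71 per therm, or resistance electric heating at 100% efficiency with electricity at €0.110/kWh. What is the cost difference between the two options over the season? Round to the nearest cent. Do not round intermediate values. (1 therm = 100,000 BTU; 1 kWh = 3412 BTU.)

Heat load = 20.3 × 10⁶ BTU = 20,300,000 BTU
Gas: input = 20,300,000 / 0.95 = 21,368,421 BTU = 213.7 therm → 213.7 × €2.71 = €579.08
Electric: 20,300,000 BTU / 3412 = 5,950 kWh → × €0.110 = €654.45
Difference = |€579.08 − €654.45| = €75.37

€75.37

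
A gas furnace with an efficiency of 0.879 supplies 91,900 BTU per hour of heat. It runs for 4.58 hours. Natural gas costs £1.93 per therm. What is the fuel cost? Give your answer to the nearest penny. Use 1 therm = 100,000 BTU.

Heat delivered = 91,900 BTU/h × 4.58 h = 420,902 BTU
Gas input = 420,902 / 0.879 = 478,842 BTU
= 478,842 / 100,000 = 4.788 therm
Cost = 4.788 × £1.93/therm = £9.24

£9.24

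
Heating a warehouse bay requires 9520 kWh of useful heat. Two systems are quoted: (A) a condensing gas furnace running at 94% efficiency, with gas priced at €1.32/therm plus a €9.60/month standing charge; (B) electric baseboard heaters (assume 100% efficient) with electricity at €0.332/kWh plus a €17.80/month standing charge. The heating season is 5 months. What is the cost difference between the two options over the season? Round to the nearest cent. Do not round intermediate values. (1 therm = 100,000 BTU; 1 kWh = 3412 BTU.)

Heat load = 9520 kWh × 3412 = 32,482,240 BTU
Gas: input = 32,482,240 / 0.94 = 34,555,574 BTU = 345.6 therm → 345.6 × €1.32 = €456.13; + 5 × €9.60 standing = €504.13
Electric: 32,482,240 BTU / 3412 = 9,520 kWh → × €0.332 = €3,160.64; + 5 × €17.80 standing = €3,249.64
Difference = |€504.13 − €3,249.64| = €2,745.51

€2745.51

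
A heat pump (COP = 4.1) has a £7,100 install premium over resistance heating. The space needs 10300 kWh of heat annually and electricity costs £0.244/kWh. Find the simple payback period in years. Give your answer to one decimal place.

3.7 years

Resistance: 10300 kWh × £0.244 = £2,513.20/yr
Heat pump: 10300 / 4.1 = 2512 kWh in → × £0.244 = £612.98/yr
Annual savings = £1,900.22
Payback = £7,100 / £1,900.22 = 3.74 years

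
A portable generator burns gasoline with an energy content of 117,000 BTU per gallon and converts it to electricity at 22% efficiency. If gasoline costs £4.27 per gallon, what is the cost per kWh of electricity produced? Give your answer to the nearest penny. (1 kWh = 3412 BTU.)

Electrical output per gallon = 117,000 BTU × 0.22 / 3412 BTU/kWh = 7.544 kWh
Cost per kWh = £4.27 / 7.544 kWh = £0.566

£0.57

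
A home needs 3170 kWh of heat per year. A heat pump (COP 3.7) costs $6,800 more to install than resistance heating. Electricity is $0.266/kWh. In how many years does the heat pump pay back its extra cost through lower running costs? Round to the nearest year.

Resistance: 3170 kWh × $0.266 = $843.22/yr
Heat pump: 3170 / 3.7 = 856.8 kWh in → × $0.266 = $227.90/yr
Annual savings = $615.32
Payback = $6,800 / $615.32 = 11.1 years

11 years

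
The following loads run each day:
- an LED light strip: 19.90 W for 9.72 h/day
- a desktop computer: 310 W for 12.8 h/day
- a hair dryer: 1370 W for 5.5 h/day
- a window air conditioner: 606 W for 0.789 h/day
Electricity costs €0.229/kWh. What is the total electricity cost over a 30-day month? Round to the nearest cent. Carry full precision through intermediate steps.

LED light strip: 19.90 W × 9.72 h × 30 d = 5,803 Wh = 5.803 kWh
desktop computer: 310 W × 12.8 h × 30 d = 119,040 Wh = 119 kWh
hair dryer: 1370 W × 5.5 h × 30 d = 226,050 Wh = 226.1 kWh
window air conditioner: 606 W × 0.789 h × 30 d = 14,344 Wh = 14.34 kWh
Total energy = 5.803 + 119 + 226.1 + 14.34 = 365.2 kWh
Cost = 365.2 kWh × €0.229 = €83.64

€83.64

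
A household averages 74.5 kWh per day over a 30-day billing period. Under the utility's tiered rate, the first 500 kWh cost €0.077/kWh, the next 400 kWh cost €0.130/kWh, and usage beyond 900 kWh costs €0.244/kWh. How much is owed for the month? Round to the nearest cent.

Usage = 74.5 kWh/day × 30 days = 2235 kWh
First 500 kWh × €0.077 = €38.50
Next 400 kWh × €0.130 = €52.00
Remaining 1335 kWh × €0.244 = €325.74
Total = €416.24

€416.24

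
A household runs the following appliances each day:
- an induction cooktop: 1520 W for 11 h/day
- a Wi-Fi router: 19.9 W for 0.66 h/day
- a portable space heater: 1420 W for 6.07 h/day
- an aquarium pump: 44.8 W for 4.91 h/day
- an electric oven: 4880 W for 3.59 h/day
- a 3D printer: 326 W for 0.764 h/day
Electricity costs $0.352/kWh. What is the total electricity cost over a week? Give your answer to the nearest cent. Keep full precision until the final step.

$106.79

induction cooktop: 1520 W × 11 h × 7 d = 117,040 Wh = 117 kWh
Wi-Fi router: 19.9 W × 0.66 h × 7 d = 92 Wh = 0.09194 kWh
portable space heater: 1420 W × 6.07 h × 7 d = 60,336 Wh = 60.34 kWh
aquarium pump: 44.8 W × 4.91 h × 7 d = 1,540 Wh = 1.54 kWh
electric oven: 4880 W × 3.59 h × 7 d = 122,634 Wh = 122.6 kWh
3D printer: 326 W × 0.764 h × 7 d = 1,743 Wh = 1.743 kWh
Total energy = 117 + 0.09194 + 60.34 + 1.54 + 122.6 + 1.743 = 303.4 kWh
Cost = 303.4 kWh × $0.352 = $106.79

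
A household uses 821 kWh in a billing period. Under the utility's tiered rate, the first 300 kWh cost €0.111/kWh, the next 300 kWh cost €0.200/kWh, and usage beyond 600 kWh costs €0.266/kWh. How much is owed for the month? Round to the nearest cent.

First 300 kWh × €0.111 = €33.30
Next 300 kWh × €0.200 = €60.00
Remaining 221 kWh × €0.266 = €58.79
Total = €152.09

€152.09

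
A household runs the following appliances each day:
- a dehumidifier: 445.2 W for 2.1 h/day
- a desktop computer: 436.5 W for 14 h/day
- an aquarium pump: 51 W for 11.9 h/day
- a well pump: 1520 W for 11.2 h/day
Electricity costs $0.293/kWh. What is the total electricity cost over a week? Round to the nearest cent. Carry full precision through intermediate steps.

$50.61

dehumidifier: 445.2 W × 2.1 h × 7 d = 6,544 Wh = 6.544 kWh
desktop computer: 436.5 W × 14 h × 7 d = 42,777 Wh = 42.78 kWh
aquarium pump: 51 W × 11.9 h × 7 d = 4,248 Wh = 4.248 kWh
well pump: 1520 W × 11.2 h × 7 d = 119,168 Wh = 119.2 kWh
Total energy = 6.544 + 42.78 + 4.248 + 119.2 = 172.7 kWh
Cost = 172.7 kWh × $0.293 = $50.61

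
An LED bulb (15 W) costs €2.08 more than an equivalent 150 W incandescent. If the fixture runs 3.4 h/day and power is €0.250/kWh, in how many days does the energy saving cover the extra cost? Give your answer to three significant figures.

Power saved = 150 − 15 = 135 W
Daily energy saved = 135 W × 3.4 h = 459 Wh = 0.459 kWh
Daily savings = 0.459 × €0.250 = €0.1148
Payback = €2.08 / €0.1148 per day = 18.13 days

18.1 days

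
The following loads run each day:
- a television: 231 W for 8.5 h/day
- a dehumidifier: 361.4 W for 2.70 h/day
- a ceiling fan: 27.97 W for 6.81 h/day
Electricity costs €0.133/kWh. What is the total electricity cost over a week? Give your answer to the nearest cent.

television: 231 W × 8.5 h × 7 d = 13,744 Wh = 13.74 kWh
dehumidifier: 361.4 W × 2.70 h × 7 d = 6,830 Wh = 6.83 kWh
ceiling fan: 27.97 W × 6.81 h × 7 d = 1,333 Wh = 1.333 kWh
Total energy = 13.74 + 6.83 + 1.333 = 21.91 kWh
Cost = 21.91 kWh × €0.133 = €2.91

€2.91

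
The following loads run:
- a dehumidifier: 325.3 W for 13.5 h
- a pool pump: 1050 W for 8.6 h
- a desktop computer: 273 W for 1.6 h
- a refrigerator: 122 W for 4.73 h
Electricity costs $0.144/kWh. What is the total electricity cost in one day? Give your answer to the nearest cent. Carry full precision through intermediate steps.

dehumidifier: 325.3 W × 13.5 h = 4,392 Wh = 4.392 kWh
pool pump: 1050 W × 8.6 h = 9,030 Wh = 9.03 kWh
desktop computer: 273 W × 1.6 h = 437 Wh = 0.4368 kWh
refrigerator: 122 W × 4.73 h = 577 Wh = 0.5771 kWh
Total energy = 4.392 + 9.03 + 0.4368 + 0.5771 = 14.44 kWh
Cost = 14.44 kWh × $0.144 = $2.08

$2.08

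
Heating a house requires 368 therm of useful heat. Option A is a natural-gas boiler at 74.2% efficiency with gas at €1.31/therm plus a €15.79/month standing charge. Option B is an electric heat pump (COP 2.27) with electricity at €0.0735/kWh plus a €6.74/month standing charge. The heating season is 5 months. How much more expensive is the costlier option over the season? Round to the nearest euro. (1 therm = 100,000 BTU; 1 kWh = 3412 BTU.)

€346

Heat load = 368 therm × 100,000 = 36,800,000 BTU
Gas: input = 36,800,000 / 0.742 = 49,595,687 BTU = 496 therm → 496 × €1.31 = €649.70; + 5 × €15.79 standing = €728.65
Heat pump: 36,800,000 BTU / 3412 = 10,790 kWh heat; / 2.27 = 4,751 kWh in → × €0.0735 = €349.22; + 5 × €6.74 standing = €382.92
Difference = |€728.65 − €382.92| = €345.73 ≈ €346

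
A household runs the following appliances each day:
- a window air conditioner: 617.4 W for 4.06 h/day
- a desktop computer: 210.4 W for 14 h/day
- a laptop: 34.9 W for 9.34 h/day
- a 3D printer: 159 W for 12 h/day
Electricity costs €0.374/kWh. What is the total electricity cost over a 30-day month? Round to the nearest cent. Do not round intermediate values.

window air conditioner: 617.4 W × 4.06 h × 30 d = 75,199 Wh = 75.2 kWh
desktop computer: 210.4 W × 14 h × 30 d = 88,368 Wh = 88.37 kWh
laptop: 34.9 W × 9.34 h × 30 d = 9,779 Wh = 9.779 kWh
3D printer: 159 W × 12 h × 30 d = 57,240 Wh = 57.24 kWh
Total energy = 75.2 + 88.37 + 9.779 + 57.24 = 230.6 kWh
Cost = 230.6 kWh × €0.374 = €86.24

€86.24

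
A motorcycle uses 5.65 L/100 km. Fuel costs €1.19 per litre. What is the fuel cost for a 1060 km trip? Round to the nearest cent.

Fuel = 5.65 L/100 km × 1060 km / 100 = 59.89 L
Cost = 59.89 L × €1.19/L = €71.27

€71.27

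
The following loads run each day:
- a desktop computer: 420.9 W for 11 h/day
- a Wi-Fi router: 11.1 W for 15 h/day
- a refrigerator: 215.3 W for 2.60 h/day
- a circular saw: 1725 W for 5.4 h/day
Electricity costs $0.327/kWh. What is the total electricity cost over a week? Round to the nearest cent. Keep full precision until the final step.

desktop computer: 420.9 W × 11 h × 7 d = 32,409 Wh = 32.41 kWh
Wi-Fi router: 11.1 W × 15 h × 7 d = 1,166 Wh = 1.165 kWh
refrigerator: 215.3 W × 2.60 h × 7 d = 3,918 Wh = 3.918 kWh
circular saw: 1725 W × 5.4 h × 7 d = 65,205 Wh = 65.2 kWh
Total energy = 32.41 + 1.165 + 3.918 + 65.2 = 102.7 kWh
Cost = 102.7 kWh × $0.327 = $33.58

$33.58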